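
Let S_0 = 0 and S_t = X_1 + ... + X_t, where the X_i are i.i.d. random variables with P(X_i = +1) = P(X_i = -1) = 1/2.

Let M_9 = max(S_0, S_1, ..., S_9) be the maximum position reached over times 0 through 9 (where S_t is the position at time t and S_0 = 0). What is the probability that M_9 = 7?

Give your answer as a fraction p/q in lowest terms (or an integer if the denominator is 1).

Let M_9 = max(S_0,...,S_9). Use the reflection principle: for j ≥ 1, #{paths with M_9 ≥ j} = #{S_9 ≥ j} + #{S_9 ≥ j+1}.
By reflection, #{M_9 ≥ 7} = #{S_9 ≥ 7} + #{S_9 ≥ 8} = 10 + 1 = 11.
#{M_9 ≥ 8} = #{S_9 ≥ 8} + #{S_9 ≥ 9} = 1 + 1 = 2.
#{M_9 = 7} = 11 - 2 = 9.
P(M_9 = 7) = 9/512 = 9/512

Answer: 9/512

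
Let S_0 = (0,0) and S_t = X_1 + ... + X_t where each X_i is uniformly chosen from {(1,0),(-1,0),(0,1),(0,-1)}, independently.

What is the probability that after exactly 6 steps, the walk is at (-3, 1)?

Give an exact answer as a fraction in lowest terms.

Answer: 45/2048

Derivation:
Let h be the number of horizontal steps (so 6-h are vertical). To end at (-3,1) need (h-3)/2 right-steps and ((6-h)+1)/2 up-steps.
Sum over h with 3 ≤ h ≤ 5, h ≡ 1 (mod 2), 6-h ≡ 1 (mod 2):
h=3: C(6,3)·C(3,0)·C(3,2) = 20·1·3 = 60
h=5: C(6,5)·C(5,1)·C(1,1) = 6·5·1 = 30
Total favorable: 90
Total paths: 4^6 = 4096
P = 90/4096 = 45/2048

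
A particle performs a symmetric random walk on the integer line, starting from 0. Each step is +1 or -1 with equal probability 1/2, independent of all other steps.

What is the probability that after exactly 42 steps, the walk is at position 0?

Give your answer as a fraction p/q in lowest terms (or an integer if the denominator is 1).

Answer: 67282234305/549755813888

Derivation:
To return to 0 after 42 steps: need exactly 21 steps of +1 and 21 of -1.
Favorable paths: C(42,21) = 538257874440
Total paths: 2^42 = 4398046511104
P = 538257874440/4398046511104 = 67282234305/549755813888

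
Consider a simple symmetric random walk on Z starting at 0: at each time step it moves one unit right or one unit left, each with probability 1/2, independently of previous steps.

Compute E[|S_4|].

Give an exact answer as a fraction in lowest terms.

S_4 takes values m ≡ 0 (mod 2) with |m| ≤ 4; P(S_4=m) = C(4,(4+m)/2)/2^4.
Total paths: 2^4 = 16
Distribution: P(S=-4)=1/16, P(S=-2)=4/16, P(S=0)=6/16, P(S=2)=4/16, P(S=4)=1/16
E[|S_4|] = Σ_m |m|·P(S_4=m) = 24/16 = 3/2

Answer: 3/2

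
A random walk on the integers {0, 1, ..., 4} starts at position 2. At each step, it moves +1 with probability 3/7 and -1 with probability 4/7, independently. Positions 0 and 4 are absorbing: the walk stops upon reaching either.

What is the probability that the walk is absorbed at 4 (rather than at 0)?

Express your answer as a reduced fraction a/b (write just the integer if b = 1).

Biased walk: p = 3/7, q = 4/7, r = q/p = 4/3
Gambler's ruin: P(hit 4 before 0 | start at 2) = (1 - r^a)/(1 - r^N)
r^2 = 16/9; r^4 = 256/81
P = (1 - 16/9) / (1 - 256/81) = -7/9 / -175/81 = 9/25

Answer: 9/25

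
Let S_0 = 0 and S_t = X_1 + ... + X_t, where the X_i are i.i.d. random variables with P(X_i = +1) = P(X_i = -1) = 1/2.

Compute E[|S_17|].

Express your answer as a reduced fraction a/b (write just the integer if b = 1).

S_17 takes values m ≡ 1 (mod 2) with |m| ≤ 17; P(S_17=m) = C(17,(17+m)/2)/2^17.
Total paths: 2^17 = 131072
Distribution: P(S=-17)=1/131072, P(S=-15)=17/131072, P(S=-13)=136/131072, P(S=-11)=680/131072, P(S=-9)=2380/131072, P(S=-7)=6188/131072, P(S=-5)=12376/131072, P(S=-3)=19448/131072, P(S=-1)=24310/131072, P(S=1)=24310/131072, P(S=3)=19448/131072, P(S=5)=12376/131072, P(S=7)=6188/131072, P(S=9)=2380/131072, P(S=11)=680/131072, P(S=13)=136/131072, P(S=15)=17/131072, P(S=17)=1/131072
E[|S_17|] = Σ_m |m|·P(S_17=m) = 437580/131072 = 109395/32768

Answer: 109395/32768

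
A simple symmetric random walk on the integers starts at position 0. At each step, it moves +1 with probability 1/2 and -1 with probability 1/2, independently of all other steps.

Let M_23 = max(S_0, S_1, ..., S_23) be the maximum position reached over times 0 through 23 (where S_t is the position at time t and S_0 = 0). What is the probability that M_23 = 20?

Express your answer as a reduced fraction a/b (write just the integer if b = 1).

Let M_23 = max(S_0,...,S_23). Use the reflection principle: for j ≥ 1, #{paths with M_23 ≥ j} = #{S_23 ≥ j} + #{S_23 ≥ j+1}.
By reflection, #{M_23 ≥ 20} = #{S_23 ≥ 20} + #{S_23 ≥ 21} = 24 + 24 = 48.
#{M_23 ≥ 21} = #{S_23 ≥ 21} + #{S_23 ≥ 22} = 24 + 1 = 25.
#{M_23 = 20} = 48 - 25 = 23.
P(M_23 = 20) = 23/8388608 = 23/8388608

Answer: 23/8388608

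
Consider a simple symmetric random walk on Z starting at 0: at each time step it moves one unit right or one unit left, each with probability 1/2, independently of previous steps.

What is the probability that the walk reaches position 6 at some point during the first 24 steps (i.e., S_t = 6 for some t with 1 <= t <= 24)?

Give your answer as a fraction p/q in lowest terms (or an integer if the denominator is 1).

Count via complement. Let g(t,s) = #length-t paths at position s with S_1..S_t all ≠ 6.
g(t,s) = g(t-1,s-1) + g(t-1,s+1) for s ≠ 6; g(t,6) = 0.
t=0: g(0,0)=1
t=1: g(1,-1)=1 g(1,1)=1
t=2: g(2,-2)=1 g(2,0)=2 g(2,2)=1
t=3: g(3,-3)=1 g(3,-1)=3 g(3,1)=3 g(3,3)=1
t=4: g(4,-4)=1 g(4,-2)=4 g(4,0)=6 g(4,2)=4 g(4,4)=1
t=5: g(5,-5)=1 g(5,-3)=5 g(5,-1)=10 g(5,1)=10 g(5,3)=5 g(5,5)=1
t=6: g(6,-6)=1 g(6,-4)=6 g(6,-2)=15 g(6,0)=20 g(6,2)=15 g(6,4)=6
t=7: g(7,-7)=1 g(7,-5)=7 g(7,-3)=21 g(7,-1)=35 g(7,1)=35 g(7,3)=21 g(7,5)=6
t=8: g(8,-8)=1 g(8,-6)=8 g(8,-4)=28 g(8,-2)=56 g(8,0)=70 g(8,2)=56 g(8,4)=27
t=9: g(9,-9)=1 g(9,-7)=9 g(9,-5)=36 g(9,-3)=84 g(9,-1)=126 g(9,1)=126 g(9,3)=83 g(9,5)=27
t=10: g(10,-10)=1 g(10,-8)=10 g(10,-6)=45 g(10,-4)=120 g(10,-2)=210 g(10,0)=252 g(10,2)=209 g(10,4)=110
t=11: g(11,-11)=1 g(11,-9)=11 g(11,-7)=55 g(11,-5)=165 g(11,-3)=330 g(11,-1)=462 g(11,1)=461 g(11,3)=319 g(11,5)=110
t=12: g(12,-12)=1 g(12,-10)=12 g(12,-8)=66 g(12,-6)=220 g(12,-4)=495 g(12,-2)=792 g(12,0)=923 g(12,2)=780 g(12,4)=429
t=13: g(13,-13)=1 g(13,-11)=13 g(13,-9)=78 g(13,-7)=286 g(13,-5)=715 g(13,-3)=1287 g(13,-1)=1715 g(13,1)=1703 g(13,3)=1209 g(13,5)=429
t=14: g(14,-14)=1 g(14,-12)=14 g(14,-10)=91 g(14,-8)=364 g(14,-6)=1001 g(14,-4)=2002 g(14,-2)=3002 g(14,0)=3418 g(14,2)=2912 g(14,4)=1638
t=15: g(15,-15)=1 g(15,-13)=15 g(15,-11)=105 g(15,-9)=455 g(15,-7)=1365 g(15,-5)=3003 g(15,-3)=5004 g(15,-1)=6420 g(15,1)=6330 g(15,3)=4550 g(15,5)=1638
t=16: g(16,-16)=1 g(16,-14)=16 g(16,-12)=120 g(16,-10)=560 g(16,-8)=1820 g(16,-6)=4368 g(16,-4)=8007 g(16,-2)=11424 g(16,0)=12750 g(16,2)=10880 g(16,4)=6188
t=17: g(17,-17)=1 g(17,-15)=17 g(17,-13)=136 g(17,-11)=680 g(17,-9)=2380 g(17,-7)=6188 g(17,-5)=12375 g(17,-3)=19431 g(17,-1)=24174 g(17,1)=23630 g(17,3)=17068 g(17,5)=6188
t=18: g(18,-18)=1 g(18,-16)=18 g(18,-14)=153 g(18,-12)=816 g(18,-10)=3060 g(18,-8)=8568 g(18,-6)=18563 g(18,-4)=31806 g(18,-2)=43605 g(18,0)=47804 g(18,2)=40698 g(18,4)=23256
t=19: g(19,-19)=1 g(19,-17)=19 g(19,-15)=171 g(19,-13)=969 g(19,-11)=3876 g(19,-9)=11628 g(19,-7)=27131 g(19,-5)=50369 g(19,-3)=75411 g(19,-1)=91409 g(19,1)=88502 g(19,3)=63954 g(19,5)=23256
t=20: g(20,-20)=1 g(20,-18)=20 g(20,-16)=190 g(20,-14)=1140 g(20,-12)=4845 g(20,-10)=15504 g(20,-8)=38759 g(20,-6)=77500 g(20,-4)=125780 g(20,-2)=166820 g(20,0)=179911 g(20,2)=152456 g(20,4)=87210
t=21: g(21,-21)=1 g(21,-19)=21 g(21,-17)=210 g(21,-15)=1330 g(21,-13)=5985 g(21,-11)=20349 g(21,-9)=54263 g(21,-7)=116259 g(21,-5)=203280 g(21,-3)=292600 g(21,-1)=346731 g(21,1)=332367 g(21,3)=239666 g(21,5)=87210
t=22: g(22,-22)=1 g(22,-20)=22 g(22,-18)=231 g(22,-16)=1540 g(22,-14)=7315 g(22,-12)=26334 g(22,-10)=74612 g(22,-8)=170522 g(22,-6)=319539 g(22,-4)=495880 g(22,-2)=639331 g(22,0)=679098 g(22,2)=572033 g(22,4)=326876
t=23: g(23,-23)=1 g(23,-21)=23 g(23,-19)=253 g(23,-17)=1771 g(23,-15)=8855 g(23,-13)=33649 g(23,-11)=100946 g(23,-9)=245134 g(23,-7)=490061 g(23,-5)=815419 g(23,-3)=1135211 g(23,-1)=1318429 g(23,1)=1251131 g(23,3)=898909 g(23,5)=326876
t=24: g(24,-24)=1 g(24,-22)=24 g(24,-20)=276 g(24,-18)=2024 g(24,-16)=10626 g(24,-14)=42504 g(24,-12)=134595 g(24,-10)=346080 g(24,-8)=735195 g(24,-6)=1305480 g(24,-4)=1950630 g(24,-2)=2453640 g(24,0)=2569560 g(24,2)=2150040 g(24,4)=1225785
Paths never hitting 6: Σ_s g(24,s) = 12926460
Paths hitting 6: 2^24 - 12926460 = 3850756
P = 3850756/16777216 = 962689/4194304

Answer: 962689/4194304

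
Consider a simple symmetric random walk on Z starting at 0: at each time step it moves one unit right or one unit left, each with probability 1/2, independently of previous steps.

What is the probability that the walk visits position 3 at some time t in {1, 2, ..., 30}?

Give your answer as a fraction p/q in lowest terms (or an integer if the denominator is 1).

Count via complement. Let g(t,s) = #length-t paths at position s with S_1..S_t all ≠ 3.
g(t,s) = g(t-1,s-1) + g(t-1,s+1) for s ≠ 3; g(t,3) = 0.
t=0: g(0,0)=1
t=1: g(1,-1)=1 g(1,1)=1
t=2: g(2,-2)=1 g(2,0)=2 g(2,2)=1
t=3: g(3,-3)=1 g(3,-1)=3 g(3,1)=3
t=4: g(4,-4)=1 g(4,-2)=4 g(4,0)=6 g(4,2)=3
t=5: g(5,-5)=1 g(5,-3)=5 g(5,-1)=10 g(5,1)=9
t=6: g(6,-6)=1 g(6,-4)=6 g(6,-2)=15 g(6,0)=19 g(6,2)=9
t=7: g(7,-7)=1 g(7,-5)=7 g(7,-3)=21 g(7,-1)=34 g(7,1)=28
t=8: g(8,-8)=1 g(8,-6)=8 g(8,-4)=28 g(8,-2)=55 g(8,0)=62 g(8,2)=28
t=9: g(9,-9)=1 g(9,-7)=9 g(9,-5)=36 g(9,-3)=83 g(9,-1)=117 g(9,1)=90
t=10: g(10,-10)=1 g(10,-8)=10 g(10,-6)=45 g(10,-4)=119 g(10,-2)=200 g(10,0)=207 g(10,2)=90
t=11: g(11,-11)=1 g(11,-9)=11 g(11,-7)=55 g(11,-5)=164 g(11,-3)=319 g(11,-1)=407 g(11,1)=297
t=12: g(12,-12)=1 g(12,-10)=12 g(12,-8)=66 g(12,-6)=219 g(12,-4)=483 g(12,-2)=726 g(12,0)=704 g(12,2)=297
t=13: g(13,-13)=1 g(13,-11)=13 g(13,-9)=78 g(13,-7)=285 g(13,-5)=702 g(13,-3)=1209 g(13,-1)=1430 g(13,1)=1001
t=14: g(14,-14)=1 g(14,-12)=14 g(14,-10)=91 g(14,-8)=363 g(14,-6)=987 g(14,-4)=1911 g(14,-2)=2639 g(14,0)=2431 g(14,2)=1001
t=15: g(15,-15)=1 g(15,-13)=15 g(15,-11)=105 g(15,-9)=454 g(15,-7)=1350 g(15,-5)=2898 g(15,-3)=4550 g(15,-1)=5070 g(15,1)=3432
t=16: g(16,-16)=1 g(16,-14)=16 g(16,-12)=120 g(16,-10)=559 g(16,-8)=1804 g(16,-6)=4248 g(16,-4)=7448 g(16,-2)=9620 g(16,0)=8502 g(16,2)=3432
t=17: g(17,-17)=1 g(17,-15)=17 g(17,-13)=136 g(17,-11)=679 g(17,-9)=2363 g(17,-7)=6052 g(17,-5)=11696 g(17,-3)=17068 g(17,-1)=18122 g(17,1)=11934
t=18: g(18,-18)=1 g(18,-16)=18 g(18,-14)=153 g(18,-12)=815 g(18,-10)=3042 g(18,-8)=8415 g(18,-6)=17748 g(18,-4)=28764 g(18,-2)=35190 g(18,0)=30056 g(18,2)=11934
t=19: g(19,-19)=1 g(19,-17)=19 g(19,-15)=171 g(19,-13)=968 g(19,-11)=3857 g(19,-9)=11457 g(19,-7)=26163 g(19,-5)=46512 g(19,-3)=63954 g(19,-1)=65246 g(19,1)=41990
t=20: g(20,-20)=1 g(20,-18)=20 g(20,-16)=190 g(20,-14)=1139 g(20,-12)=4825 g(20,-10)=15314 g(20,-8)=37620 g(20,-6)=72675 g(20,-4)=110466 g(20,-2)=129200 g(20,0)=107236 g(20,2)=41990
t=21: g(21,-21)=1 g(21,-19)=21 g(21,-17)=210 g(21,-15)=1329 g(21,-13)=5964 g(21,-11)=20139 g(21,-9)=52934 g(21,-7)=110295 g(21,-5)=183141 g(21,-3)=239666 g(21,-1)=236436 g(21,1)=149226
t=22: g(22,-22)=1 g(22,-20)=22 g(22,-18)=231 g(22,-16)=1539 g(22,-14)=7293 g(22,-12)=26103 g(22,-10)=73073 g(22,-8)=163229 g(22,-6)=293436 g(22,-4)=422807 g(22,-2)=476102 g(22,0)=385662 g(22,2)=149226
t=23: g(23,-23)=1 g(23,-21)=23 g(23,-19)=253 g(23,-17)=1770 g(23,-15)=8832 g(23,-13)=33396 g(23,-11)=99176 g(23,-9)=236302 g(23,-7)=456665 g(23,-5)=716243 g(23,-3)=898909 g(23,-1)=861764 g(23,1)=534888
t=24: g(24,-24)=1 g(24,-22)=24 g(24,-20)=276 g(24,-18)=2023 g(24,-16)=10602 g(24,-14)=42228 g(24,-12)=132572 g(24,-10)=335478 g(24,-8)=692967 g(24,-6)=1172908 g(24,-4)=1615152 g(24,-2)=1760673 g(24,0)=1396652 g(24,2)=534888
t=25: g(25,-25)=1 g(25,-23)=25 g(25,-21)=300 g(25,-19)=2299 g(25,-17)=12625 g(25,-15)=52830 g(25,-13)=174800 g(25,-11)=468050 g(25,-9)=1028445 g(25,-7)=1865875 g(25,-5)=2788060 g(25,-3)=3375825 g(25,-1)=3157325 g(25,1)=1931540
t=26: g(26,-26)=1 g(26,-24)=26 g(26,-22)=325 g(26,-20)=2599 g(26,-18)=14924 g(26,-16)=65455 g(26,-14)=227630 g(26,-12)=642850 g(26,-10)=1496495 g(26,-8)=2894320 g(26,-6)=4653935 g(26,-4)=6163885 g(26,-2)=6533150 g(26,0)=5088865 g(26,2)=1931540
t=27: g(27,-27)=1 g(27,-25)=27 g(27,-23)=351 g(27,-21)=2924 g(27,-19)=17523 g(27,-17)=80379 g(27,-15)=293085 g(27,-13)=870480 g(27,-11)=2139345 g(27,-9)=4390815 g(27,-7)=7548255 g(27,-5)=10817820 g(27,-3)=12697035 g(27,-1)=11622015 g(27,1)=7020405
t=28: g(28,-28)=1 g(28,-26)=28 g(28,-24)=378 g(28,-22)=3275 g(28,-20)=20447 g(28,-18)=97902 g(28,-16)=373464 g(28,-14)=1163565 g(28,-12)=3009825 g(28,-10)=6530160 g(28,-8)=11939070 g(28,-6)=18366075 g(28,-4)=23514855 g(28,-2)=24319050 g(28,0)=18642420 g(28,2)=7020405
t=29: g(29,-29)=1 g(29,-27)=29 g(29,-25)=406 g(29,-23)=3653 g(29,-21)=23722 g(29,-19)=118349 g(29,-17)=471366 g(29,-15)=1537029 g(29,-13)=4173390 g(29,-11)=9539985 g(29,-9)=18469230 g(29,-7)=30305145 g(29,-5)=41880930 g(29,-3)=47833905 g(29,-1)=42961470 g(29,1)=25662825
t=30: g(30,-30)=1 g(30,-28)=30 g(30,-26)=435 g(30,-24)=4059 g(30,-22)=27375 g(30,-20)=142071 g(30,-18)=589715 g(30,-16)=2008395 g(30,-14)=5710419 g(30,-12)=13713375 g(30,-10)=28009215 g(30,-8)=48774375 g(30,-6)=72186075 g(30,-4)=89714835 g(30,-2)=90795375 g(30,0)=68624295 g(30,2)=25662825
Paths never hitting 3: Σ_s g(30,s) = 445962870
Paths hitting 3: 2^30 - 445962870 = 627778954
P = 627778954/1073741824 = 313889477/536870912

Answer: 313889477/536870912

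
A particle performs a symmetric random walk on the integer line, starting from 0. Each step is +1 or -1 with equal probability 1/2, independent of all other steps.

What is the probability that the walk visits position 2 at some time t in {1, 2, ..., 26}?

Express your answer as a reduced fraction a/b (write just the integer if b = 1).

Count via complement. Let g(t,s) = #length-t paths at position s with S_1..S_t all ≠ 2.
g(t,s) = g(t-1,s-1) + g(t-1,s+1) for s ≠ 2; g(t,2) = 0.
t=0: g(0,0)=1
t=1: g(1,-1)=1 g(1,1)=1
t=2: g(2,-2)=1 g(2,0)=2
t=3: g(3,-3)=1 g(3,-1)=3 g(3,1)=2
t=4: g(4,-4)=1 g(4,-2)=4 g(4,0)=5
t=5: g(5,-5)=1 g(5,-3)=5 g(5,-1)=9 g(5,1)=5
t=6: g(6,-6)=1 g(6,-4)=6 g(6,-2)=14 g(6,0)=14
t=7: g(7,-7)=1 g(7,-5)=7 g(7,-3)=20 g(7,-1)=28 g(7,1)=14
t=8: g(8,-8)=1 g(8,-6)=8 g(8,-4)=27 g(8,-2)=48 g(8,0)=42
t=9: g(9,-9)=1 g(9,-7)=9 g(9,-5)=35 g(9,-3)=75 g(9,-1)=90 g(9,1)=42
t=10: g(10,-10)=1 g(10,-8)=10 g(10,-6)=44 g(10,-4)=110 g(10,-2)=165 g(10,0)=132
t=11: g(11,-11)=1 g(11,-9)=11 g(11,-7)=54 g(11,-5)=154 g(11,-3)=275 g(11,-1)=297 g(11,1)=132
t=12: g(12,-12)=1 g(12,-10)=12 g(12,-8)=65 g(12,-6)=208 g(12,-4)=429 g(12,-2)=572 g(12,0)=429
t=13: g(13,-13)=1 g(13,-11)=13 g(13,-9)=77 g(13,-7)=273 g(13,-5)=637 g(13,-3)=1001 g(13,-1)=1001 g(13,1)=429
t=14: g(14,-14)=1 g(14,-12)=14 g(14,-10)=90 g(14,-8)=350 g(14,-6)=910 g(14,-4)=1638 g(14,-2)=2002 g(14,0)=1430
t=15: g(15,-15)=1 g(15,-13)=15 g(15,-11)=104 g(15,-9)=440 g(15,-7)=1260 g(15,-5)=2548 g(15,-3)=3640 g(15,-1)=3432 g(15,1)=1430
t=16: g(16,-16)=1 g(16,-14)=16 g(16,-12)=119 g(16,-10)=544 g(16,-8)=1700 g(16,-6)=3808 g(16,-4)=6188 g(16,-2)=7072 g(16,0)=4862
t=17: g(17,-17)=1 g(17,-15)=17 g(17,-13)=135 g(17,-11)=663 g(17,-9)=2244 g(17,-7)=5508 g(17,-5)=9996 g(17,-3)=13260 g(17,-1)=11934 g(17,1)=4862
t=18: g(18,-18)=1 g(18,-16)=18 g(18,-14)=152 g(18,-12)=798 g(18,-10)=2907 g(18,-8)=7752 g(18,-6)=15504 g(18,-4)=23256 g(18,-2)=25194 g(18,0)=16796
t=19: g(19,-19)=1 g(19,-17)=19 g(19,-15)=170 g(19,-13)=950 g(19,-11)=3705 g(19,-9)=10659 g(19,-7)=23256 g(19,-5)=38760 g(19,-3)=48450 g(19,-1)=41990 g(19,1)=16796
t=20: g(20,-20)=1 g(20,-18)=20 g(20,-16)=189 g(20,-14)=1120 g(20,-12)=4655 g(20,-10)=14364 g(20,-8)=33915 g(20,-6)=62016 g(20,-4)=87210 g(20,-2)=90440 g(20,0)=58786
t=21: g(21,-21)=1 g(21,-19)=21 g(21,-17)=209 g(21,-15)=1309 g(21,-13)=5775 g(21,-11)=19019 g(21,-9)=48279 g(21,-7)=95931 g(21,-5)=149226 g(21,-3)=177650 g(21,-1)=149226 g(21,1)=58786
t=22: g(22,-22)=1 g(22,-20)=22 g(22,-18)=230 g(22,-16)=1518 g(22,-14)=7084 g(22,-12)=24794 g(22,-10)=67298 g(22,-8)=144210 g(22,-6)=245157 g(22,-4)=326876 g(22,-2)=326876 g(22,0)=208012
t=23: g(23,-23)=1 g(23,-21)=23 g(23,-19)=252 g(23,-17)=1748 g(23,-15)=8602 g(23,-13)=31878 g(23,-11)=92092 g(23,-9)=211508 g(23,-7)=389367 g(23,-5)=572033 g(23,-3)=653752 g(23,-1)=534888 g(23,1)=208012
t=24: g(24,-24)=1 g(24,-22)=24 g(24,-20)=275 g(24,-18)=2000 g(24,-16)=10350 g(24,-14)=40480 g(24,-12)=123970 g(24,-10)=303600 g(24,-8)=600875 g(24,-6)=961400 g(24,-4)=1225785 g(24,-2)=1188640 g(24,0)=742900
t=25: g(25,-25)=1 g(25,-23)=25 g(25,-21)=299 g(25,-19)=2275 g(25,-17)=12350 g(25,-15)=50830 g(25,-13)=164450 g(25,-11)=427570 g(25,-9)=904475 g(25,-7)=1562275 g(25,-5)=2187185 g(25,-3)=2414425 g(25,-1)=1931540 g(25,1)=742900
t=26: g(26,-26)=1 g(26,-24)=26 g(26,-22)=324 g(26,-20)=2574 g(26,-18)=14625 g(26,-16)=63180 g(26,-14)=215280 g(26,-12)=592020 g(26,-10)=1332045 g(26,-8)=2466750 g(26,-6)=3749460 g(26,-4)=4601610 g(26,-2)=4345965 g(26,0)=2674440
Paths never hitting 2: Σ_s g(26,s) = 20058300
Paths hitting 2: 2^26 - 20058300 = 47050564
P = 47050564/67108864 = 11762641/16777216

Answer: 11762641/16777216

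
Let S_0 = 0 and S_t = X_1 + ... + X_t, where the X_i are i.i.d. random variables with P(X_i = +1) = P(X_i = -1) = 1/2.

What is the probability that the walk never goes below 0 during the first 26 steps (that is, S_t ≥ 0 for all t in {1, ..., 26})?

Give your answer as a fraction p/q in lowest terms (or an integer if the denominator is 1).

Let f(t,s) = #length-t paths at position s with S_1..S_t all ≥ 0.
f(t,s) = f(t-1,s-1) + f(t-1,s+1) for s ≥ 0; f(t,s) = 0 for s < 0.
t=0: f(0,0)=1
t=1: f(1,1)=1
t=2: f(2,0)=1 f(2,2)=1
t=3: f(3,1)=2 f(3,3)=1
t=4: f(4,0)=2 f(4,2)=3 f(4,4)=1
t=5: f(5,1)=5 f(5,3)=4 f(5,5)=1
t=6: f(6,0)=5 f(6,2)=9 f(6,4)=5 f(6,6)=1
t=7: f(7,1)=14 f(7,3)=14 f(7,5)=6 f(7,7)=1
t=8: f(8,0)=14 f(8,2)=28 f(8,4)=20 f(8,6)=7 f(8,8)=1
t=9: f(9,1)=42 f(9,3)=48 f(9,5)=27 f(9,7)=8 f(9,9)=1
t=10: f(10,0)=42 f(10,2)=90 f(10,4)=75 f(10,6)=35 f(10,8)=9 f(10,10)=1
t=11: f(11,1)=132 f(11,3)=165 f(11,5)=110 f(11,7)=44 f(11,9)=10 f(11,11)=1
t=12: f(12,0)=132 f(12,2)=297 f(12,4)=275 f(12,6)=154 f(12,8)=54 f(12,10)=11 f(12,12)=1
t=13: f(13,1)=429 f(13,3)=572 f(13,5)=429 f(13,7)=208 f(13,9)=65 f(13,11)=12 f(13,13)=1
t=14: f(14,0)=429 f(14,2)=1001 f(14,4)=1001 f(14,6)=637 f(14,8)=273 f(14,10)=77 f(14,12)=13 f(14,14)=1
t=15: f(15,1)=1430 f(15,3)=2002 f(15,5)=1638 f(15,7)=910 f(15,9)=350 f(15,11)=90 f(15,13)=14 f(15,15)=1
t=16: f(16,0)=1430 f(16,2)=3432 f(16,4)=3640 f(16,6)=2548 f(16,8)=1260 f(16,10)=440 f(16,12)=104 f(16,14)=15 f(16,16)=1
t=17: f(17,1)=4862 f(17,3)=7072 f(17,5)=6188 f(17,7)=3808 f(17,9)=1700 f(17,11)=544 f(17,13)=119 f(17,15)=16 f(17,17)=1
t=18: f(18,0)=4862 f(18,2)=11934 f(18,4)=13260 f(18,6)=9996 f(18,8)=5508 f(18,10)=2244 f(18,12)=663 f(18,14)=135 f(18,16)=17 f(18,18)=1
t=19: f(19,1)=16796 f(19,3)=25194 f(19,5)=23256 f(19,7)=15504 f(19,9)=7752 f(19,11)=2907 f(19,13)=798 f(19,15)=152 f(19,17)=18 f(19,19)=1
t=20: f(20,0)=16796 f(20,2)=41990 f(20,4)=48450 f(20,6)=38760 f(20,8)=23256 f(20,10)=10659 f(20,12)=3705 f(20,14)=950 f(20,16)=170 f(20,18)=19 f(20,20)=1
t=21: f(21,1)=58786 f(21,3)=90440 f(21,5)=87210 f(21,7)=62016 f(21,9)=33915 f(21,11)=14364 f(21,13)=4655 f(21,15)=1120 f(21,17)=189 f(21,19)=20 f(21,21)=1
t=22: f(22,0)=58786 f(22,2)=149226 f(22,4)=177650 f(22,6)=149226 f(22,8)=95931 f(22,10)=48279 f(22,12)=19019 f(22,14)=5775 f(22,16)=1309 f(22,18)=209 f(22,20)=21 f(22,22)=1
t=23: f(23,1)=208012 f(23,3)=326876 f(23,5)=326876 f(23,7)=245157 f(23,9)=144210 f(23,11)=67298 f(23,13)=24794 f(23,15)=7084 f(23,17)=1518 f(23,19)=230 f(23,21)=22 f(23,23)=1
t=24: f(24,0)=208012 f(24,2)=534888 f(24,4)=653752 f(24,6)=572033 f(24,8)=389367 f(24,10)=211508 f(24,12)=92092 f(24,14)=31878 f(24,16)=8602 f(24,18)=1748 f(24,20)=252 f(24,22)=23 f(24,24)=1
t=25: f(25,1)=742900 f(25,3)=1188640 f(25,5)=1225785 f(25,7)=961400 f(25,9)=600875 f(25,11)=303600 f(25,13)=123970 f(25,15)=40480 f(25,17)=10350 f(25,19)=2000 f(25,21)=275 f(25,23)=24 f(25,25)=1
t=26: f(26,0)=742900 f(26,2)=1931540 f(26,4)=2414425 f(26,6)=2187185 f(26,8)=1562275 f(26,10)=904475 f(26,12)=427570 f(26,14)=164450 f(26,16)=50830 f(26,18)=12350 f(26,20)=2275 f(26,22)=299 f(26,24)=25 f(26,26)=1
Σ_s f(26,s) = 10400600
P = 10400600/67108864 = 1300075/8388608

Answer: 1300075/8388608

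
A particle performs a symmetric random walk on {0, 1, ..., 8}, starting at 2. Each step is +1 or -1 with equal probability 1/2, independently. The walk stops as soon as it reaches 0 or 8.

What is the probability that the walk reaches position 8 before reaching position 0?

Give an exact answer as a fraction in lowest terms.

Answer: 1/4

Derivation:
Symmetric walk (p = 1/2): the harmonic-function argument gives P(hit 8 before 0 | start at 2) = a/N.
P = 2/8 = 1/4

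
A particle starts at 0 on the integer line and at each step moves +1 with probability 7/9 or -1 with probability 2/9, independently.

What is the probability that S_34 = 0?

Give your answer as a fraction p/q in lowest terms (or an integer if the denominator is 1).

To be at 0 after 34 steps: need exactly 17 steps of +1 and 17 of -1.
Number of such sequences: C(34,17) = 2333606220
Each has probability (7/9)^17 · (2/9)^17 = 30491346729331195904/278128389443693511257285776231761
P = 2333606220 · 30491346729331195904/278128389443693511257285776231761 = 2635362829027553155615293440/10301051460877537453973547267843

Answer: 2635362829027553155615293440/10301051460877537453973547267843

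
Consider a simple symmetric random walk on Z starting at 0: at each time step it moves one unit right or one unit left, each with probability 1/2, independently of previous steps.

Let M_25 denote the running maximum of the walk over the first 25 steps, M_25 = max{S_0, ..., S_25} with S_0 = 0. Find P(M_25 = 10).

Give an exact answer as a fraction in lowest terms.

Let M_25 = max(S_0,...,S_25). Use the reflection principle: for j ≥ 1, #{paths with M_25 ≥ j} = #{S_25 ≥ j} + #{S_25 ≥ j+1}.
By reflection, #{M_25 ≥ 10} = #{S_25 ≥ 10} + #{S_25 ≥ 11} = 726206 + 726206 = 1452412.
#{M_25 ≥ 11} = #{S_25 ≥ 11} + #{S_25 ≥ 12} = 726206 + 245506 = 971712.
#{M_25 = 10} = 1452412 - 971712 = 480700.
P(M_25 = 10) = 480700/33554432 = 120175/8388608

Answer: 120175/8388608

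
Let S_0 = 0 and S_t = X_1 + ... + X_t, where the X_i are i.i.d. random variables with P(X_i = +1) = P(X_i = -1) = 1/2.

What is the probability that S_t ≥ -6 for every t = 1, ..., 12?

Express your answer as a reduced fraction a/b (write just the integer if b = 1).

Answer: 1969/2048

Derivation:
Let f(t,s) = #length-t paths at position s with S_1..S_t all ≥ -6.
f(t,s) = f(t-1,s-1) + f(t-1,s+1) for s ≥ -6; f(t,s) = 0 for s < -6.
t=0: f(0,0)=1
t=1: f(1,-1)=1 f(1,1)=1
t=2: f(2,-2)=1 f(2,0)=2 f(2,2)=1
t=3: f(3,-3)=1 f(3,-1)=3 f(3,1)=3 f(3,3)=1
t=4: f(4,-4)=1 f(4,-2)=4 f(4,0)=6 f(4,2)=4 f(4,4)=1
t=5: f(5,-5)=1 f(5,-3)=5 f(5,-1)=10 f(5,1)=10 f(5,3)=5 f(5,5)=1
t=6: f(6,-6)=1 f(6,-4)=6 f(6,-2)=15 f(6,0)=20 f(6,2)=15 f(6,4)=6 f(6,6)=1
t=7: f(7,-5)=7 f(7,-3)=21 f(7,-1)=35 f(7,1)=35 f(7,3)=21 f(7,5)=7 f(7,7)=1
t=8: f(8,-6)=7 f(8,-4)=28 f(8,-2)=56 f(8,0)=70 f(8,2)=56 f(8,4)=28 f(8,6)=8 f(8,8)=1
t=9: f(9,-5)=35 f(9,-3)=84 f(9,-1)=126 f(9,1)=126 f(9,3)=84 f(9,5)=36 f(9,7)=9 f(9,9)=1
t=10: f(10,-6)=35 f(10,-4)=119 f(10,-2)=210 f(10,0)=252 f(10,2)=210 f(10,4)=120 f(10,6)=45 f(10,8)=10 f(10,10)=1
t=11: f(11,-5)=154 f(11,-3)=329 f(11,-1)=462 f(11,1)=462 f(11,3)=330 f(11,5)=165 f(11,7)=55 f(11,9)=11 f(11,11)=1
t=12: f(12,-6)=154 f(12,-4)=483 f(12,-2)=791 f(12,0)=924 f(12,2)=792 f(12,4)=495 f(12,6)=220 f(12,8)=66 f(12,10)=12 f(12,12)=1
Σ_s f(12,s) = 3938
P = 3938/4096 = 1969/2048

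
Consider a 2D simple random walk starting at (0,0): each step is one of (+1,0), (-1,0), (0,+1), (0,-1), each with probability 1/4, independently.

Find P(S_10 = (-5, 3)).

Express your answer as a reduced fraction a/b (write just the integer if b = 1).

Answer: 525/262144

Derivation:
Let h be the number of horizontal steps (so 10-h are vertical). To end at (-5,3) need (h-5)/2 right-steps and ((10-h)+3)/2 up-steps.
Sum over h with 5 ≤ h ≤ 7, h ≡ 1 (mod 2), 10-h ≡ 1 (mod 2):
h=5: C(10,5)·C(5,0)·C(5,4) = 252·1·5 = 1260
h=7: C(10,7)·C(7,1)·C(3,3) = 120·7·1 = 840
Total favorable: 2100
Total paths: 4^10 = 1048576
P = 2100/1048576 = 525/262144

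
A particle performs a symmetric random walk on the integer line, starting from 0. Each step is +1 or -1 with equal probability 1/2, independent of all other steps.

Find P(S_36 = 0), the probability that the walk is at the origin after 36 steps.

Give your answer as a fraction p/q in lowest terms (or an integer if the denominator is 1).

To return to 0 after 36 steps: need exactly 18 steps of +1 and 18 of -1.
Favorable paths: C(36,18) = 9075135300
Total paths: 2^36 = 68719476736
P = 9075135300/68719476736 = 2268783825/17179869184

Answer: 2268783825/17179869184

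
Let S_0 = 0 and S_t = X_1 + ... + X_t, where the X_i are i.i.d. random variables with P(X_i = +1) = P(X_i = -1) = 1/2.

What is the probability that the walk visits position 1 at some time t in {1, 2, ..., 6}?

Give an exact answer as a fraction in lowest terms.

Answer: 11/16

Derivation:
Count via complement. Let g(t,s) = #length-t paths at position s with S_1..S_t all ≠ 1.
g(t,s) = g(t-1,s-1) + g(t-1,s+1) for s ≠ 1; g(t,1) = 0.
t=0: g(0,0)=1
t=1: g(1,-1)=1
t=2: g(2,-2)=1 g(2,0)=1
t=3: g(3,-3)=1 g(3,-1)=2
t=4: g(4,-4)=1 g(4,-2)=3 g(4,0)=2
t=5: g(5,-5)=1 g(5,-3)=4 g(5,-1)=5
t=6: g(6,-6)=1 g(6,-4)=5 g(6,-2)=9 g(6,0)=5
Paths never hitting 1: Σ_s g(6,s) = 20
Paths hitting 1: 2^6 - 20 = 44
P = 44/64 = 11/16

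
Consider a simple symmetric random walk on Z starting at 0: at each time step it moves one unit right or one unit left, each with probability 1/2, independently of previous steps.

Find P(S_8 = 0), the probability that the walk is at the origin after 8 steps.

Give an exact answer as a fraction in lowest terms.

Answer: 35/128

Derivation:
To return to 0 after 8 steps: need exactly 4 steps of +1 and 4 of -1.
Favorable paths: C(8,4) = 70
Total paths: 2^8 = 256
P = 70/256 = 35/128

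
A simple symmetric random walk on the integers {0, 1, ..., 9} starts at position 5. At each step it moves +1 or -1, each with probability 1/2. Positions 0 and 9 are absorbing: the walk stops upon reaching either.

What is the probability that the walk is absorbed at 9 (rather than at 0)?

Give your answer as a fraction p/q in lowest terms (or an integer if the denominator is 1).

Symmetric walk (p = 1/2): the harmonic-function argument gives P(hit 9 before 0 | start at 5) = a/N.
P = 5/9 = 5/9

Answer: 5/9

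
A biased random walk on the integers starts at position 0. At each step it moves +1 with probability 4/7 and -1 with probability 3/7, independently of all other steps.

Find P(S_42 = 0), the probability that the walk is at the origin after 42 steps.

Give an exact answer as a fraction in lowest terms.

To be at 0 after 42 steps: need exactly 21 steps of +1 and 21 of -1.
Number of such sequences: C(42,21) = 538257874440
Each has probability (4/7)^21 · (3/7)^21 = 46005119909369701466112/311973482284542371301330321821976049
P = 538257874440 · 46005119909369701466112/311973482284542371301330321821976049 = 24762618055774660951286796810977280/311973482284542371301330321821976049

Answer: 24762618055774660951286796810977280/311973482284542371301330321821976049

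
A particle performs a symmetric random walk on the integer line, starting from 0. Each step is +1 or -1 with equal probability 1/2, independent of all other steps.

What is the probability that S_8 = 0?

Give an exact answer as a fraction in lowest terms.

To return to 0 after 8 steps: need exactly 4 steps of +1 and 4 of -1.
Favorable paths: C(8,4) = 70
Total paths: 2^8 = 256
P = 70/256 = 35/128

Answer: 35/128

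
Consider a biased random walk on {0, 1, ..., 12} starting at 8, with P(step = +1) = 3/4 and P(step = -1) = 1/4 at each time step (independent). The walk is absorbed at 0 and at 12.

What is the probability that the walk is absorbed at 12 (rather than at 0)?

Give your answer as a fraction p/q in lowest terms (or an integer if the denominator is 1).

Answer: 6642/6643

Derivation:
Biased walk: p = 3/4, q = 1/4, r = q/p = 1/3
Gambler's ruin: P(hit 12 before 0 | start at 8) = (1 - r^a)/(1 - r^N)
r^8 = 1/6561; r^12 = 1/531441
P = (1 - 1/6561) / (1 - 1/531441) = 6560/6561 / 531440/531441 = 6642/6643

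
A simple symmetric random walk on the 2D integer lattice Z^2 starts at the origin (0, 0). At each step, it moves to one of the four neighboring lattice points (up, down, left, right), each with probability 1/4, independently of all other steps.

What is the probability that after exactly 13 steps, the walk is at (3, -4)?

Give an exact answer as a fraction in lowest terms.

Answer: 61347/8388608

Derivation:
Let h be the number of horizontal steps (so 13-h are vertical). To end at (3,-4) need (h+3)/2 right-steps and ((13-h)-4)/2 up-steps.
Sum over h with 3 ≤ h ≤ 9, h ≡ 1 (mod 2), 13-h ≡ 0 (mod 2):
h=3: C(13,3)·C(3,3)·C(10,3) = 286·1·120 = 34320
h=5: C(13,5)·C(5,4)·C(8,2) = 1287·5·28 = 180180
h=7: C(13,7)·C(7,5)·C(6,1) = 1716·21·6 = 216216
h=9: C(13,9)·C(9,6)·C(4,0) = 715·84·1 = 60060
Total favorable: 490776
Total paths: 4^13 = 67108864
P = 490776/67108864 = 61347/8388608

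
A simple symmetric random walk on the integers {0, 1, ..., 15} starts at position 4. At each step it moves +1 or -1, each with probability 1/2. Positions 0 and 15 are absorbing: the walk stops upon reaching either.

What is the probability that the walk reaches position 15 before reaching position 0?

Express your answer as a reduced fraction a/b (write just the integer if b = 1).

Symmetric walk (p = 1/2): the harmonic-function argument gives P(hit 15 before 0 | start at 4) = a/N.
P = 4/15 = 4/15

Answer: 4/15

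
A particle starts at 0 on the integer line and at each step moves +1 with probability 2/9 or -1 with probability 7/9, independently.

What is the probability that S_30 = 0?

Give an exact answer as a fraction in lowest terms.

Answer: 2681259686005649868062720/4710128697246244834921603689

Derivation:
To be at 0 after 30 steps: need exactly 15 steps of +1 and 15 of -1.
Number of such sequences: C(30,15) = 155117520
Each has probability (2/9)^15 · (7/9)^15 = 155568095557812224/42391158275216203514294433201
P = 155117520 · 155568095557812224/42391158275216203514294433201 = 2681259686005649868062720/4710128697246244834921603689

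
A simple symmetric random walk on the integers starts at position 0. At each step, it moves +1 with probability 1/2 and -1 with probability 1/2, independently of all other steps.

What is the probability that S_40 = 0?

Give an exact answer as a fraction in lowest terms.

To return to 0 after 40 steps: need exactly 20 steps of +1 and 20 of -1.
Favorable paths: C(40,20) = 137846528820
Total paths: 2^40 = 1099511627776
P = 137846528820/1099511627776 = 34461632205/274877906944

Answer: 34461632205/274877906944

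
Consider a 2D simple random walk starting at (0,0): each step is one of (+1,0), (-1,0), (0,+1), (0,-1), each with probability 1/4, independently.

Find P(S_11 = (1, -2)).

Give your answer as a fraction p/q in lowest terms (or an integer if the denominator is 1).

Let h be the number of horizontal steps (so 11-h are vertical). To end at (1,-2) need (h+1)/2 right-steps and ((11-h)-2)/2 up-steps.
Sum over h with 1 ≤ h ≤ 9, h ≡ 1 (mod 2), 11-h ≡ 0 (mod 2):
h=1: C(11,1)·C(1,1)·C(10,4) = 11·1·210 = 2310
h=3: C(11,3)·C(3,2)·C(8,3) = 165·3·56 = 27720
h=5: C(11,5)·C(5,3)·C(6,2) = 462·10·15 = 69300
h=7: C(11,7)·C(7,4)·C(4,1) = 330·35·4 = 46200
h=9: C(11,9)·C(9,5)·C(2,0) = 55·126·1 = 6930
Total favorable: 152460
Total paths: 4^11 = 4194304
P = 152460/4194304 = 38115/1048576

Answer: 38115/1048576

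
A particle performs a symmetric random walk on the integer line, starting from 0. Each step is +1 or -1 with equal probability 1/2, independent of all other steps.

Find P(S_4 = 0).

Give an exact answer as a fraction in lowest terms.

Answer: 3/8

Derivation:
To reach position 0 after 4 steps: need 2 steps of +1 and 2 of -1.
Favorable paths: C(4,2) = 6
Total paths: 2^4 = 16
P = 6/16 = 3/8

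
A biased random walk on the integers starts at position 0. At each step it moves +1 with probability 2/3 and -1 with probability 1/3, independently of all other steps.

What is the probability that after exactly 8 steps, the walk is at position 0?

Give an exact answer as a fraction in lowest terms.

To be at 0 after 8 steps: need exactly 4 steps of +1 and 4 of -1.
Number of such sequences: C(8,4) = 70
Each has probability (2/3)^4 · (1/3)^4 = 16/6561
P = 70 · 16/6561 = 1120/6561

Answer: 1120/6561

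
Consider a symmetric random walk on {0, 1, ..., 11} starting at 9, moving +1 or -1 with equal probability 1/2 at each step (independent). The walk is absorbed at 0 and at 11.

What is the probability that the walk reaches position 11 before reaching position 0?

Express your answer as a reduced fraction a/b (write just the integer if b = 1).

Symmetric walk (p = 1/2): the harmonic-function argument gives P(hit 11 before 0 | start at 9) = a/N.
P = 9/11 = 9/11

Answer: 9/11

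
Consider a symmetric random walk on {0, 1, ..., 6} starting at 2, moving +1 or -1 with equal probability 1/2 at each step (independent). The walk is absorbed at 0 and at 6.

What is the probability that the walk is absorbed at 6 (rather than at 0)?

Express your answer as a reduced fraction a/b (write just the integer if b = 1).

Symmetric walk (p = 1/2): the harmonic-function argument gives P(hit 6 before 0 | start at 2) = a/N.
P = 2/6 = 1/3

Answer: 1/3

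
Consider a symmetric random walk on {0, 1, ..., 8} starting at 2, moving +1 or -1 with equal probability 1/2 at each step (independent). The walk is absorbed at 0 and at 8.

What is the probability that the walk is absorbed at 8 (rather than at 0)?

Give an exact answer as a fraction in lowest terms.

Symmetric walk (p = 1/2): the harmonic-function argument gives P(hit 8 before 0 | start at 2) = a/N.
P = 2/8 = 1/4

Answer: 1/4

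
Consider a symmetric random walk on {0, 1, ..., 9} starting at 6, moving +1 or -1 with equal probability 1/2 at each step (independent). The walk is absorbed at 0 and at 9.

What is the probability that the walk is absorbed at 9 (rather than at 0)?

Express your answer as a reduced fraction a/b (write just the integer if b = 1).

Symmetric walk (p = 1/2): the harmonic-function argument gives P(hit 9 before 0 | start at 6) = a/N.
P = 6/9 = 2/3

Answer: 2/3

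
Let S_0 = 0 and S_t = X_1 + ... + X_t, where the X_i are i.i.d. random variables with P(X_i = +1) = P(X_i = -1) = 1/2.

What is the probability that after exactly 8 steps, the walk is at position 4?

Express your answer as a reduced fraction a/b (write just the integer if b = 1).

To reach position 4 after 8 steps: need 6 steps of +1 and 2 of -1.
Favorable paths: C(8,6) = 28
Total paths: 2^8 = 256
P = 28/256 = 7/64

Answer: 7/64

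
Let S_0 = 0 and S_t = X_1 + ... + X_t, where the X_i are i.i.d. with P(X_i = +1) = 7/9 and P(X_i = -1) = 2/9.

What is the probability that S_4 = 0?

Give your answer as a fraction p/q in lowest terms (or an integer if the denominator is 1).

Answer: 392/2187

Derivation:
To be at 0 after 4 steps: need exactly 2 steps of +1 and 2 of -1.
Number of such sequences: C(4,2) = 6
Each has probability (7/9)^2 · (2/9)^2 = 196/6561
P = 6 · 196/6561 = 392/2187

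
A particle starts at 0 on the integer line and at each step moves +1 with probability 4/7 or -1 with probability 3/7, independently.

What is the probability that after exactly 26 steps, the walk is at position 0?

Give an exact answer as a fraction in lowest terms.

Answer: 158970504552225177600/1341068619663964900807

Derivation:
To be at 0 after 26 steps: need exactly 13 steps of +1 and 13 of -1.
Number of such sequences: C(26,13) = 10400600
Each has probability (4/7)^13 · (3/7)^13 = 106993205379072/9387480337647754305649
P = 10400600 · 106993205379072/9387480337647754305649 = 158970504552225177600/1341068619663964900807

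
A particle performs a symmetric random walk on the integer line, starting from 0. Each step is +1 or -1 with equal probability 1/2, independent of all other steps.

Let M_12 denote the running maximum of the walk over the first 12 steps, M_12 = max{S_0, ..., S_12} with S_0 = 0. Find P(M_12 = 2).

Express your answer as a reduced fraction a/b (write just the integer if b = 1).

Let M_12 = max(S_0,...,S_12). Use the reflection principle: for j ≥ 1, #{paths with M_12 ≥ j} = #{S_12 ≥ j} + #{S_12 ≥ j+1}.
By reflection, #{M_12 ≥ 2} = #{S_12 ≥ 2} + #{S_12 ≥ 3} = 1586 + 794 = 2380.
#{M_12 ≥ 3} = #{S_12 ≥ 3} + #{S_12 ≥ 4} = 794 + 794 = 1588.
#{M_12 = 2} = 2380 - 1588 = 792.
P(M_12 = 2) = 792/4096 = 99/512

Answer: 99/512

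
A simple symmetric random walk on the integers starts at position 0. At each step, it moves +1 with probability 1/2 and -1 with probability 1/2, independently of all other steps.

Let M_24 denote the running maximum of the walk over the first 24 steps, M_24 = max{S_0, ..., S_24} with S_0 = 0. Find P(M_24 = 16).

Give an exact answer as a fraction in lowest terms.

Let M_24 = max(S_0,...,S_24). Use the reflection principle: for j ≥ 1, #{paths with M_24 ≥ j} = #{S_24 ≥ j} + #{S_24 ≥ j+1}.
By reflection, #{M_24 ≥ 16} = #{S_24 ≥ 16} + #{S_24 ≥ 17} = 12951 + 2325 = 15276.
#{M_24 ≥ 17} = #{S_24 ≥ 17} + #{S_24 ≥ 18} = 2325 + 2325 = 4650.
#{M_24 = 16} = 15276 - 4650 = 10626.
P(M_24 = 16) = 10626/16777216 = 5313/8388608

Answer: 5313/8388608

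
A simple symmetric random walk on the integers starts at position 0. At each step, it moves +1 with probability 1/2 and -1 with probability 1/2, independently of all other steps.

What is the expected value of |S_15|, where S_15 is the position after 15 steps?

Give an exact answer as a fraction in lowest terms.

S_15 takes values m ≡ 1 (mod 2) with |m| ≤ 15; P(S_15=m) = C(15,(15+m)/2)/2^15.
Total paths: 2^15 = 32768
Distribution: P(S=-15)=1/32768, P(S=-13)=15/32768, P(S=-11)=105/32768, P(S=-9)=455/32768, P(S=-7)=1365/32768, P(S=-5)=3003/32768, P(S=-3)=5005/32768, P(S=-1)=6435/32768, P(S=1)=6435/32768, P(S=3)=5005/32768, P(S=5)=3003/32768, P(S=7)=1365/32768, P(S=9)=455/32768, P(S=11)=105/32768, P(S=13)=15/32768, P(S=15)=1/32768
E[|S_15|] = Σ_m |m|·P(S_15=m) = 102960/32768 = 6435/2048

Answer: 6435/2048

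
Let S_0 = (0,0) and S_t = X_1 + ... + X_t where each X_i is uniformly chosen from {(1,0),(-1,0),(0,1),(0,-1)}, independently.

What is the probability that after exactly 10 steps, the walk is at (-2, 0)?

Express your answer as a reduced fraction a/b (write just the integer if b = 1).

Answer: 11025/262144

Derivation:
Let h be the number of horizontal steps (so 10-h are vertical). To end at (-2,0) need (h-2)/2 right-steps and ((10-h)+0)/2 up-steps.
Sum over h with 2 ≤ h ≤ 10, h ≡ 0 (mod 2), 10-h ≡ 0 (mod 2):
h=2: C(10,2)·C(2,0)·C(8,4) = 45·1·70 = 3150
h=4: C(10,4)·C(4,1)·C(6,3) = 210·4·20 = 16800
h=6: C(10,6)·C(6,2)·C(4,2) = 210·15·6 = 18900
h=8: C(10,8)·C(8,3)·C(2,1) = 45·56·2 = 5040
h=10: C(10,10)·C(10,4)·C(0,0) = 1·210·1 = 210
Total favorable: 44100
Total paths: 4^10 = 1048576
P = 44100/1048576 = 11025/262144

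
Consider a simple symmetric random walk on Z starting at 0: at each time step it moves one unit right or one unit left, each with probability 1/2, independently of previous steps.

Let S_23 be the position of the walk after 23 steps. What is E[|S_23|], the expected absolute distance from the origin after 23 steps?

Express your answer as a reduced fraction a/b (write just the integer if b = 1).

Answer: 2028117/524288

Derivation:
S_23 takes values m ≡ 1 (mod 2) with |m| ≤ 23; P(S_23=m) = C(23,(23+m)/2)/2^23.
Total paths: 2^23 = 8388608
Distribution: P(S=-23)=1/8388608, P(S=-21)=23/8388608, P(S=-19)=253/8388608, P(S=-17)=1771/8388608, P(S=-15)=8855/8388608, P(S=-13)=33649/8388608, P(S=-11)=100947/8388608, P(S=-9)=245157/8388608, P(S=-7)=490314/8388608, P(S=-5)=817190/8388608, P(S=-3)=1144066/8388608, P(S=-1)=1352078/8388608, P(S=1)=1352078/8388608, P(S=3)=1144066/8388608, P(S=5)=817190/8388608, P(S=7)=490314/8388608, P(S=9)=245157/8388608, P(S=11)=100947/8388608, P(S=13)=33649/8388608, P(S=15)=8855/8388608, P(S=17)=1771/8388608, P(S=19)=253/8388608, P(S=21)=23/8388608, P(S=23)=1/8388608
E[|S_23|] = Σ_m |m|·P(S_23=m) = 32449872/8388608 = 2028117/524288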